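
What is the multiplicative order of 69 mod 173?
172

173 is prime, so ord(69) divides φ(173) = 172.
Divisors of 172: 1, 2, 4, 43, 86, 172.
Repeated squaring: 69^1 ≡ 69, 69^2 ≡ 90, 69^4 ≡ 142, 69^8 ≡ 96, 69^16 ≡ 47, 69^32 ≡ 133, 69^64 ≡ 43, 69^128 ≡ 119 (mod 173).
Test 69^d mod 173 for each divisor d in increasing order:
69^1 ≡ 69
69^2 ≡ 90
69^4 ≡ 142
69^43 = 69^32·69^8·69^2·69^1 ≡ 93
69^86 = 69^64·69^16·69^4·69^2 ≡ 172
69^172 = 69^128·69^32·69^8·69^4 ≡ 1  ← first divisor giving 1
The order is 172.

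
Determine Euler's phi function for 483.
264

483 = 3 × 7 × 23
φ(n) = n × ∏(1 - 1/p) for each prime p dividing n
φ(483) = 483 × (1 - 1/3) × (1 - 1/7) × (1 - 1/23) = 264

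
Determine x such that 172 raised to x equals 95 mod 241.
137

Baby-step giant-step with step n = ⌈√241⌉ = 16.
Baby steps 172^j mod 241 (j:value) for j=0..15: 0:1, 1:172, 2:182, 3:215, 4:107, 5:88, 6:194, 7:110, 8:122, 9:17, 10:32, 11:202, 12:40, 13:132, 14:50, 15:165.
Giant-step multiplier: 172^(-16) ≡ 172^(240-16) = 172^224 ≡ 54 (mod 241).
Giant steps γ_i = 95·54^i mod 241: γ_0=95, γ_1=69, γ_2=111, γ_3=210, γ_4=13, γ_5=220, γ_6=71, γ_7=219, γ_8=17 (in table at j=9).
x = i·n + j = 8·16 + 9 = 137.
Check: 172^137 ≡ 95 (mod 241).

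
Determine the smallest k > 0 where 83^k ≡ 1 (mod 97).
96

97 is prime, so ord(83) divides φ(97) = 96.
Divisors of 96: 1, 2, 3, 4, 6, 8, 12, 16, 24, 32, 48, 96.
Repeated squaring: 83^1 ≡ 83, 83^2 ≡ 2, 83^4 ≡ 4, 83^8 ≡ 16, 83^16 ≡ 62, 83^32 ≡ 61, 83^64 ≡ 35 (mod 97).
Test 83^d mod 97 for each divisor d in increasing order:
83^1 ≡ 83
83^2 ≡ 2
83^3 = 83^2·83^1 ≡ 69
83^4 ≡ 4
83^6 = 83^4·83^2 ≡ 8
83^8 ≡ 16
83^12 = 83^8·83^4 ≡ 64
83^16 ≡ 62
83^24 = 83^16·83^8 ≡ 22
83^32 ≡ 61
83^48 = 83^32·83^16 ≡ 96
83^96 = 83^64·83^32 ≡ 1  ← first divisor giving 1
The order is 96.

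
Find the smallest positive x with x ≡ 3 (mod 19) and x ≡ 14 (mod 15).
269

Using Chinese Remainder Theorem:
M = 19 × 15 = 285
M1 = 15, M2 = 19
y1 = 15^(-1) mod 19 = 14
y2 = 19^(-1) mod 15 = 4
x = (3×15×14 + 14×19×4) mod 285 = 269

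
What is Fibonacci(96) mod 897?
690

Matrix identity: Q^n = [[F_(n+1), F_n], [F_n, F_(n-1)]] with Q = [[1,1],[1,0]].
n = 96 = 1100000₂. Square-and-multiply, entries mod 897:
Q^1 = [[1,1],[1,0]]
Q^3 = (Q^1)²·Q = [[3,2],[2,1]]
Q^6 = (Q^3)² = [[13,8],[8,5]]
Q^12 = (Q^6)² = [[233,144],[144,89]]
Q^24 = (Q^12)² = [[574,621],[621,850]]
Q^48 = (Q^24)² = [[208,759],[759,346]]
Q^96 = (Q^48)² = [[415,690],[690,622]]
F_96 mod 897 = Q^96[0][1] = 690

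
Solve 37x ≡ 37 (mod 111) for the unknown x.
x ≡ 1 (mod 3)

gcd(37, 111) = 37, which divides 37, so solutions exist.
Divide through by 37: x ≡ 1 (mod 3).
The coefficient of x is now 1, so x ≡ 1 (mod 3).
Check: 37 × 1 = 37 ≡ 37 (mod 111).
x ≡ 1 (mod 3), giving 37 solutions mod 111.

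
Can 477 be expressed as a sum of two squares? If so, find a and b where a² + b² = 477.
6² + 21² (a=6, b=21)

Factorization: 477 = 3^2 × 53
By Fermat: n is sum of two squares iff every prime p ≡ 3 (mod 4) appears to even power.
All primes ≡ 3 (mod 4) appear to even power.
Search a = 0, 1, 2, … for 477 - a² a perfect square: first hit at a = 6: 477 - 36 = 441 = 21².
477 = 6² + 21² = 36 + 441 ✓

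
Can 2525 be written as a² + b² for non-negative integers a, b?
5² + 50² (a=5, b=50)

Factorization: 2525 = 5^2 × 101
By Fermat: n is sum of two squares iff every prime p ≡ 3 (mod 4) appears to even power.
All primes ≡ 3 (mod 4) appear to even power.
Search a = 0, 1, 2, … for 2525 - a² a perfect square: first hit at a = 5: 2525 - 25 = 2500 = 50².
2525 = 5² + 50² = 25 + 2500 ✓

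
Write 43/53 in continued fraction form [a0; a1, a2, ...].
[0; 1, 4, 3, 3]

Euclidean algorithm steps:
43 = 0 × 53 + 43
53 = 1 × 43 + 10
43 = 4 × 10 + 3
10 = 3 × 3 + 1
3 = 3 × 1 + 0
Continued fraction: [0; 1, 4, 3, 3]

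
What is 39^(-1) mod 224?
23

gcd(39, 224) = 1, so the inverse exists.
Extended Euclidean algorithm on (224, 39):
224 = 5 × 39 + 29  ⟹  29 = (1)·224 + (-5)·39
39 = 1 × 29 + 10  ⟹  10 = (-1)·224 + (6)·39
29 = 2 × 10 + 9  ⟹  9 = (3)·224 + (-17)·39
10 = 1 × 9 + 1  ⟹  1 = (-4)·224 + (23)·39
So (23)·39 ≡ 1 (mod 224), i.e. 39^(-1) ≡ 23 (mod 224).
Check: 39 × 23 = 897 ≡ 1 (mod 224)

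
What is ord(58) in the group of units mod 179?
178

179 is prime, so ord(58) divides φ(179) = 178.
Divisors of 178: 1, 2, 89, 178.
Repeated squaring: 58^1 ≡ 58, 58^2 ≡ 142, 58^4 ≡ 116, 58^8 ≡ 31, 58^16 ≡ 66, 58^32 ≡ 60, 58^64 ≡ 20, 58^128 ≡ 42 (mod 179).
Test 58^d mod 179 for each divisor d in increasing order:
58^1 ≡ 58
58^2 ≡ 142
58^89 = 58^64·58^16·58^8·58^1 ≡ 178
58^178 = 58^128·58^32·58^16·58^2 ≡ 1  ← first divisor giving 1
The order is 178.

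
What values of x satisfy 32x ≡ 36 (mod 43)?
x ≡ 28 (mod 43)

gcd(32, 43) = 1, which divides 36, so solutions exist.
Find 32^(-1) mod 43 by the extended Euclidean algorithm:
43 = 1 × 32 + 11  ⟹  11 = (1)·43 + (-1)·32
32 = 2 × 11 + 10  ⟹  10 = (-2)·43 + (3)·32
11 = 1 × 10 + 1  ⟹  1 = (3)·43 + (-4)·32
So (-4)·32 ≡ 1 (mod 43), i.e. 32^(-1) ≡ -4 ≡ 39 (mod 43).
x ≡ 39 × 36 = 1404 ≡ 28 (mod 43).
Check: 32 × 28 = 896 ≡ 36 (mod 43).
Unique solution: x ≡ 28 (mod 43)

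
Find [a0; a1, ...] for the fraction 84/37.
[2; 3, 1, 2, 3]

Euclidean algorithm steps:
84 = 2 × 37 + 10
37 = 3 × 10 + 7
10 = 1 × 7 + 3
7 = 2 × 3 + 1
3 = 3 × 1 + 0
Continued fraction: [2; 3, 1, 2, 3]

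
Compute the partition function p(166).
189334822579

p(n) counts ways to write n as a sum of positive integers (order ignored).
Euler's pentagonal recurrence: p(k) = p(k-1) + p(k-2) - p(k-5) - p(k-7) + p(k-12) + p(k-15) - ... (offsets j(3j∓1)/2, signs ++--, p(0)=1, p(<0)=0).
DP table for k = 0..165: p(0)=1, p(1)=1, p(2)=2, p(3)=3, p(4)=5, p(5)=7, p(6)=11, p(7)=15, p(8)=22, p(9)=30, p(10)=42, p(11)=56, p(12)=77, p(13)=101, p(14)=135, p(15)=176, p(16)=231, p(17)=297, p(18)=385, p(19)=490, p(20)=627, p(21)=792, p(22)=1002, p(23)=1255, p(24)=1575, p(25)=1958, p(26)=2436, p(27)=3010, p(28)=3718, p(29)=4565, p(30)=5604, p(31)=6842, p(32)=8349, p(33)=10143, p(34)=12310, p(35)=14883, p(36)=17977, p(37)=21637, p(38)=26015, p(39)=31185, p(40)=37338, p(41)=44583, p(42)=53174, p(43)=63261, p(44)=75175, p(45)=89134, p(46)=105558, p(47)=124754, p(48)=147273, p(49)=173525, p(50)=204226, p(51)=239943, p(52)=281589, p(53)=329931, p(54)=386155, p(55)=451276, p(56)=526823, p(57)=614154, p(58)=715220, p(59)=831820, p(60)=966467, p(61)=1121505, p(62)=1300156, p(63)=1505499, p(64)=1741630, p(65)=2012558, p(66)=2323520, p(67)=2679689, p(68)=3087735, p(69)=3554345, p(70)=4087968, p(71)=4697205, p(72)=5392783, p(73)=6185689, p(74)=7089500, p(75)=8118264, p(76)=9289091, p(77)=10619863, p(78)=12132164, p(79)=13848650, p(80)=15796476, p(81)=18004327, p(82)=20506255, p(83)=23338469, p(84)=26543660, p(85)=30167357, p(86)=34262962, p(87)=38887673, p(88)=44108109, p(89)=49995925, p(90)=56634173, p(91)=64112359, p(92)=72533807, p(93)=82010177, p(94)=92669720, p(95)=104651419, p(96)=118114304, p(97)=133230930, p(98)=150198136, p(99)=169229875, p(100)=190569292, p(101)=214481126, p(102)=241265379, p(103)=271248950, p(104)=304801365, p(105)=342325709, p(106)=384276336, p(107)=431149389, p(108)=483502844, p(109)=541946240, p(110)=607163746, p(111)=679903203, p(112)=761002156, p(113)=851376628, p(114)=952050665, p(115)=1064144451, p(116)=1188908248, p(117)=1327710076, p(118)=1482074143, p(119)=1653668665, p(120)=1844349560, p(121)=2056148051, p(122)=2291320912, p(123)=2552338241, p(124)=2841940500, p(125)=3163127352, p(126)=3519222692, p(127)=3913864295, p(128)=4351078600, p(129)=4835271870, p(130)=5371315400, p(131)=5964539504, p(132)=6620830889, p(133)=7346629512, p(134)=8149040695, p(135)=9035836076, p(136)=10015581680, p(137)=11097645016, p(138)=12292341831, p(139)=13610949895, p(140)=15065878135, p(141)=16670689208, p(142)=18440293320, p(143)=20390982757, p(144)=22540654445, p(145)=24908858009, p(146)=27517052599, p(147)=30388671978, p(148)=33549419497, p(149)=37027355200, p(150)=40853235313, p(151)=45060624582, p(152)=49686288421, p(153)=54770336324, p(154)=60356673280, p(155)=66493182097, p(156)=73232243759, p(157)=80630964769, p(158)=88751778802, p(159)=97662728555, p(160)=107438159466, p(161)=118159068427, p(162)=129913904637, p(163)=142798995930, p(164)=156919475295, p(165)=172389800255.
Final step: p(166) = p(165) + p(164) - p(161) - p(159) + p(154) + p(151) - p(144) - p(140) + p(131) + p(126) - p(115) - p(109) + p(96) + p(89) - p(74) - p(66) + p(49) + p(40) - p(21) - p(11)
= 172389800255 + 156919475295 - 118159068427 - 97662728555 + 60356673280 + 45060624582 - 22540654445 - 15065878135 + 5964539504 + 3519222692 - 1064144451 - 541946240 + 118114304 + 49995925 - 7089500 - 2323520 + 173525 + 37338 - 792 - 56
= 189334822579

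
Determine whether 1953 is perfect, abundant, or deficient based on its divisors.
deficient

Proper divisors of 1953: sum = 1 + 3 + 7 + 9 + 21 + 31 + 63 + 93 + 217 + 279 + 651 = 1375
Since 1375 < 1953, 1953 is deficient.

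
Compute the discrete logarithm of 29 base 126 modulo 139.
64

Baby-step giant-step with step n = ⌈√139⌉ = 12.
Baby steps 126^j mod 139 (j:value) for j=0..11: 0:1, 1:126, 2:30, 3:27, 4:66, 5:115, 6:34, 7:114, 8:47, 9:84, 10:20, 11:18.
Giant-step multiplier: 126^(-12) ≡ 126^(138-12) = 126^126 ≡ 79 (mod 139).
Giant steps γ_i = 29·79^i mod 139: γ_0=29, γ_1=67, γ_2=11, γ_3=35, γ_4=124, γ_5=66 (in table at j=4).
x = i·n + j = 5·12 + 4 = 64.
Check: 126^64 ≡ 29 (mod 139).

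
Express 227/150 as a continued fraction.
[1; 1, 1, 18, 4]

Euclidean algorithm steps:
227 = 1 × 150 + 77
150 = 1 × 77 + 73
77 = 1 × 73 + 4
73 = 18 × 4 + 1
4 = 4 × 1 + 0
Continued fraction: [1; 1, 1, 18, 4]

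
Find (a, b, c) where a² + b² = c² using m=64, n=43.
(2247, 5504, 5945)

Euclid's formula: a = m² - n², b = 2mn, c = m² + n²
m = 64, n = 43
a = 64² - 43² = 4096 - 1849 = 2247
b = 2 × 64 × 43 = 5504
c = 64² + 43² = 4096 + 1849 = 5945
Verification: 2247² + 5504² = 5049009 + 30294016 = 35343025 = 5945² ✓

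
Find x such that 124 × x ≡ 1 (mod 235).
199

gcd(124, 235) = 1, so the inverse exists.
Extended Euclidean algorithm on (235, 124):
235 = 1 × 124 + 111  ⟹  111 = (1)·235 + (-1)·124
124 = 1 × 111 + 13  ⟹  13 = (-1)·235 + (2)·124
111 = 8 × 13 + 7  ⟹  7 = (9)·235 + (-17)·124
13 = 1 × 7 + 6  ⟹  6 = (-10)·235 + (19)·124
7 = 1 × 6 + 1  ⟹  1 = (19)·235 + (-36)·124
So (-36)·124 ≡ 1 (mod 235), i.e. 124^(-1) ≡ -36 ≡ 199 (mod 235).
Check: 124 × 199 = 24676 ≡ 1 (mod 235)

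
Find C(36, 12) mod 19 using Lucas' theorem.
13

Using Lucas' theorem:
Write n=36 and k=12 in base 19:
n in base 19: [1, 17]
k in base 19: [0, 12]
C(36,12) mod 19 = ∏ C(n_i, k_i) mod 19
Digit binomials (mod 19): C(1,0) = 1; C(17,12) = 6188 ≡ 13
Product: 1 × 13 = 13 ≡ 13 (mod 19)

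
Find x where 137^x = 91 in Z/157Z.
29

Baby-step giant-step with step n = ⌈√157⌉ = 13.
Baby steps 137^j mod 157 (j:value) for j=0..12: 0:1, 1:137, 2:86, 3:7, 4:17, 5:131, 6:49, 7:119, 8:132, 9:29, 10:48, 11:139, 12:46.
Giant-step multiplier: 137^(-13) ≡ 137^(156-13) = 137^143 ≡ 50 (mod 157).
Giant steps γ_i = 91·50^i mod 157: γ_0=91, γ_1=154, γ_2=7 (in table at j=3).
x = i·n + j = 2·13 + 3 = 29.
Check: 137^29 ≡ 91 (mod 157).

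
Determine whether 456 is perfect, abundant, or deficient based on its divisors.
abundant

Proper divisors of 456: sum = 1 + 2 + 3 + 4 + 6 + 8 + 12 + 19 + 24 + 38 + 57 + 76 + 114 + 152 + 228 = 744
Since 744 > 456, 456 is abundant.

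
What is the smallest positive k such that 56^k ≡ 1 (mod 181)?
10

181 is prime, so ord(56) divides φ(181) = 180.
Divisors of 180: 1, 2, 3, 4, 5, 6, 9, 10, 12, 15, 18, 20, 30, 36, 45, 60, 90, 180.
Repeated squaring: 56^1 ≡ 56, 56^2 ≡ 59, 56^4 ≡ 42, 56^8 ≡ 135, 56^16 ≡ 125, 56^32 ≡ 59, 56^64 ≡ 42, 56^128 ≡ 135 (mod 181).
Test 56^d mod 181 for each divisor d in increasing order:
56^1 ≡ 56
56^2 ≡ 59
56^3 = 56^2·56^1 ≡ 46
56^4 ≡ 42
56^5 = 56^4·56^1 ≡ 180
56^6 = 56^4·56^2 ≡ 125
56^9 = 56^8·56^1 ≡ 139
56^10 = 56^8·56^2 ≡ 1  ← first divisor giving 1
The order is 10.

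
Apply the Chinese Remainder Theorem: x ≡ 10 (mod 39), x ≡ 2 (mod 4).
10

Using Chinese Remainder Theorem:
M = 39 × 4 = 156
M1 = 4, M2 = 39
y1 = 4^(-1) mod 39 = 10
y2 = 39^(-1) mod 4 = 3
x = (10×4×10 + 2×39×3) mod 156 = 10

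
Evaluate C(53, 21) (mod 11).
0

Using Lucas' theorem:
Write n=53 and k=21 in base 11:
n in base 11: [4, 9]
k in base 11: [1, 10]
C(53,21) mod 11 = ∏ C(n_i, k_i) mod 11
Digit binomials (mod 11): C(4,1) = 4; C(9,10) = 0 (k_i > n_i)
Product: 4 × 0 = 0 ≡ 0 (mod 11)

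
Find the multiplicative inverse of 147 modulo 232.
131

gcd(147, 232) = 1, so the inverse exists.
Extended Euclidean algorithm on (232, 147):
232 = 1 × 147 + 85  ⟹  85 = (1)·232 + (-1)·147
147 = 1 × 85 + 62  ⟹  62 = (-1)·232 + (2)·147
85 = 1 × 62 + 23  ⟹  23 = (2)·232 + (-3)·147
62 = 2 × 23 + 16  ⟹  16 = (-5)·232 + (8)·147
23 = 1 × 16 + 7  ⟹  7 = (7)·232 + (-11)·147
16 = 2 × 7 + 2  ⟹  2 = (-19)·232 + (30)·147
7 = 3 × 2 + 1  ⟹  1 = (64)·232 + (-101)·147
So (-101)·147 ≡ 1 (mod 232), i.e. 147^(-1) ≡ -101 ≡ 131 (mod 232).
Check: 147 × 131 = 19257 ≡ 1 (mod 232)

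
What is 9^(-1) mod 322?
179

gcd(9, 322) = 1, so the inverse exists.
Extended Euclidean algorithm on (322, 9):
322 = 35 × 9 + 7  ⟹  7 = (1)·322 + (-35)·9
9 = 1 × 7 + 2  ⟹  2 = (-1)·322 + (36)·9
7 = 3 × 2 + 1  ⟹  1 = (4)·322 + (-143)·9
So (-143)·9 ≡ 1 (mod 322), i.e. 9^(-1) ≡ -143 ≡ 179 (mod 322).
Check: 9 × 179 = 1611 ≡ 1 (mod 322)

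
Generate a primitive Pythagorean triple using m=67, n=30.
(3589, 4020, 5389)

Euclid's formula: a = m² - n², b = 2mn, c = m² + n²
m = 67, n = 30
a = 67² - 30² = 4489 - 900 = 3589
b = 2 × 67 × 30 = 4020
c = 67² + 30² = 4489 + 900 = 5389
Verification: 3589² + 4020² = 12880921 + 16160400 = 29041321 = 5389² ✓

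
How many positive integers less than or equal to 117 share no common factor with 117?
72

117 = 3^2 × 13
φ(n) = n × ∏(1 - 1/p) for each prime p dividing n
φ(117) = 117 × (1 - 1/3) × (1 - 1/13) = 72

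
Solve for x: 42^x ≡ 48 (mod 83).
6

Baby-step giant-step with step n = ⌈√83⌉ = 10.
Baby steps 42^j mod 83 (j:value) for j=0..9: 0:1, 1:42, 2:21, 3:52, 4:26, 5:13, 6:48, 7:24, 8:12, 9:6.
h = 48 is already in the table at j=6, so x = 6.
Check: 42^6 ≡ 48 (mod 83).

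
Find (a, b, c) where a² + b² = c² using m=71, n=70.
(141, 9940, 9941)

Euclid's formula: a = m² - n², b = 2mn, c = m² + n²
m = 71, n = 70
a = 71² - 70² = 5041 - 4900 = 141
b = 2 × 71 × 70 = 9940
c = 71² + 70² = 5041 + 4900 = 9941
Verification: 141² + 9940² = 19881 + 98803600 = 98823481 = 9941² ✓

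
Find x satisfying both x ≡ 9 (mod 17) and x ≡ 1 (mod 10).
111

Using Chinese Remainder Theorem:
M = 17 × 10 = 170
M1 = 10, M2 = 17
y1 = 10^(-1) mod 17 = 12
y2 = 17^(-1) mod 10 = 3
x = (9×10×12 + 1×17×3) mod 170 = 111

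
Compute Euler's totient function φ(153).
96

153 = 3^2 × 17
φ(n) = n × ∏(1 - 1/p) for each prime p dividing n
φ(153) = 153 × (1 - 1/3) × (1 - 1/17) = 96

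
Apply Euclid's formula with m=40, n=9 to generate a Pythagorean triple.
(1519, 720, 1681)

Euclid's formula: a = m² - n², b = 2mn, c = m² + n²
m = 40, n = 9
a = 40² - 9² = 1600 - 81 = 1519
b = 2 × 40 × 9 = 720
c = 40² + 9² = 1600 + 81 = 1681
Verification: 1519² + 720² = 2307361 + 518400 = 2825761 = 1681² ✓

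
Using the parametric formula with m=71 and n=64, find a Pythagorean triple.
(945, 9088, 9137)

Euclid's formula: a = m² - n², b = 2mn, c = m² + n²
m = 71, n = 64
a = 71² - 64² = 5041 - 4096 = 945
b = 2 × 71 × 64 = 9088
c = 71² + 64² = 5041 + 4096 = 9137
Verification: 945² + 9088² = 893025 + 82591744 = 83484769 = 9137² ✓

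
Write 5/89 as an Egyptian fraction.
1/18 + 1/1602

Greedy algorithm:
5/89: ceiling(89/5) = 18, use 1/18
1/1602: ceiling(1602/1) = 1602, use 1/1602
Result: 5/89 = 1/18 + 1/1602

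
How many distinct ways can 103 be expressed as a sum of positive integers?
271248950

p(n) counts ways to write n as a sum of positive integers (order ignored).
Euler's pentagonal recurrence: p(k) = p(k-1) + p(k-2) - p(k-5) - p(k-7) + p(k-12) + p(k-15) - ... (offsets j(3j∓1)/2, signs ++--, p(0)=1, p(<0)=0).
DP table for k = 0..102: p(0)=1, p(1)=1, p(2)=2, p(3)=3, p(4)=5, p(5)=7, p(6)=11, p(7)=15, p(8)=22, p(9)=30, p(10)=42, p(11)=56, p(12)=77, p(13)=101, p(14)=135, p(15)=176, p(16)=231, p(17)=297, p(18)=385, p(19)=490, p(20)=627, p(21)=792, p(22)=1002, p(23)=1255, p(24)=1575, p(25)=1958, p(26)=2436, p(27)=3010, p(28)=3718, p(29)=4565, p(30)=5604, p(31)=6842, p(32)=8349, p(33)=10143, p(34)=12310, p(35)=14883, p(36)=17977, p(37)=21637, p(38)=26015, p(39)=31185, p(40)=37338, p(41)=44583, p(42)=53174, p(43)=63261, p(44)=75175, p(45)=89134, p(46)=105558, p(47)=124754, p(48)=147273, p(49)=173525, p(50)=204226, p(51)=239943, p(52)=281589, p(53)=329931, p(54)=386155, p(55)=451276, p(56)=526823, p(57)=614154, p(58)=715220, p(59)=831820, p(60)=966467, p(61)=1121505, p(62)=1300156, p(63)=1505499, p(64)=1741630, p(65)=2012558, p(66)=2323520, p(67)=2679689, p(68)=3087735, p(69)=3554345, p(70)=4087968, p(71)=4697205, p(72)=5392783, p(73)=6185689, p(74)=7089500, p(75)=8118264, p(76)=9289091, p(77)=10619863, p(78)=12132164, p(79)=13848650, p(80)=15796476, p(81)=18004327, p(82)=20506255, p(83)=23338469, p(84)=26543660, p(85)=30167357, p(86)=34262962, p(87)=38887673, p(88)=44108109, p(89)=49995925, p(90)=56634173, p(91)=64112359, p(92)=72533807, p(93)=82010177, p(94)=92669720, p(95)=104651419, p(96)=118114304, p(97)=133230930, p(98)=150198136, p(99)=169229875, p(100)=190569292, p(101)=214481126, p(102)=241265379.
Final step: p(103) = p(102) + p(101) - p(98) - p(96) + p(91) + p(88) - p(81) - p(77) + p(68) + p(63) - p(52) - p(46) + p(33) + p(26) - p(11) - p(3)
= 241265379 + 214481126 - 150198136 - 118114304 + 64112359 + 44108109 - 18004327 - 10619863 + 3087735 + 1505499 - 281589 - 105558 + 10143 + 2436 - 56 - 3
= 271248950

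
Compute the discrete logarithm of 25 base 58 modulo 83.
42

Baby-step giant-step with step n = ⌈√83⌉ = 10.
Baby steps 58^j mod 83 (j:value) for j=0..9: 0:1, 1:58, 2:44, 3:62, 4:27, 5:72, 6:26, 7:14, 8:65, 9:35.
Giant-step multiplier: 58^(-10) ≡ 58^(82-10) = 58^72 ≡ 59 (mod 83).
Giant steps γ_i = 25·59^i mod 83: γ_0=25, γ_1=64, γ_2=41, γ_3=12, γ_4=44 (in table at j=2).
x = i·n + j = 4·10 + 2 = 42.
Check: 58^42 ≡ 25 (mod 83).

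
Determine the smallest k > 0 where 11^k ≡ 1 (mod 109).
108

109 is prime, so ord(11) divides φ(109) = 108.
Divisors of 108: 1, 2, 3, 4, 6, 9, 12, 18, 27, 36, 54, 108.
Repeated squaring: 11^1 ≡ 11, 11^2 ≡ 12, 11^4 ≡ 35, 11^8 ≡ 26, 11^16 ≡ 22, 11^32 ≡ 48, 11^64 ≡ 15 (mod 109).
Test 11^d mod 109 for each divisor d in increasing order:
11^1 ≡ 11
11^2 ≡ 12
11^3 = 11^2·11^1 ≡ 23
11^4 ≡ 35
11^6 = 11^4·11^2 ≡ 93
11^9 = 11^8·11^1 ≡ 68
11^12 = 11^8·11^4 ≡ 38
11^18 = 11^16·11^2 ≡ 46
11^27 = 11^16·11^8·11^2·11^1 ≡ 76
11^36 = 11^32·11^4 ≡ 45
11^54 = 11^32·11^16·11^4·11^2 ≡ 108
11^108 = 11^64·11^32·11^8·11^4 ≡ 1  ← first divisor giving 1
The order is 108.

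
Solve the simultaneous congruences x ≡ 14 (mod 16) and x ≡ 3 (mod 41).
126

Using Chinese Remainder Theorem:
M = 16 × 41 = 656
M1 = 41, M2 = 16
y1 = 41^(-1) mod 16 = 9
y2 = 16^(-1) mod 41 = 18
x = (14×41×9 + 3×16×18) mod 656 = 126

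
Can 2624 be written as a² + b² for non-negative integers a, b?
32² + 40² (a=32, b=40)

Factorization: 2624 = 2^6 × 41
By Fermat: n is sum of two squares iff every prime p ≡ 3 (mod 4) appears to even power.
All primes ≡ 3 (mod 4) appear to even power.
Search a = 0, 1, 2, … for 2624 - a² a perfect square: first hit at a = 32: 2624 - 1024 = 1600 = 40².
2624 = 32² + 40² = 1024 + 1600 ✓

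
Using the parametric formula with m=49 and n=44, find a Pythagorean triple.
(465, 4312, 4337)

Euclid's formula: a = m² - n², b = 2mn, c = m² + n²
m = 49, n = 44
a = 49² - 44² = 2401 - 1936 = 465
b = 2 × 49 × 44 = 4312
c = 49² + 44² = 2401 + 1936 = 4337
Verification: 465² + 4312² = 216225 + 18593344 = 18809569 = 4337² ✓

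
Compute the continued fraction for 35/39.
[0; 1, 8, 1, 3]

Euclidean algorithm steps:
35 = 0 × 39 + 35
39 = 1 × 35 + 4
35 = 8 × 4 + 3
4 = 1 × 3 + 1
3 = 3 × 1 + 0
Continued fraction: [0; 1, 8, 1, 3]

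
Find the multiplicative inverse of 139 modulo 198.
151

gcd(139, 198) = 1, so the inverse exists.
Extended Euclidean algorithm on (198, 139):
198 = 1 × 139 + 59  ⟹  59 = (1)·198 + (-1)·139
139 = 2 × 59 + 21  ⟹  21 = (-2)·198 + (3)·139
59 = 2 × 21 + 17  ⟹  17 = (5)·198 + (-7)·139
21 = 1 × 17 + 4  ⟹  4 = (-7)·198 + (10)·139
17 = 4 × 4 + 1  ⟹  1 = (33)·198 + (-47)·139
So (-47)·139 ≡ 1 (mod 198), i.e. 139^(-1) ≡ -47 ≡ 151 (mod 198).
Check: 139 × 151 = 20989 ≡ 1 (mod 198)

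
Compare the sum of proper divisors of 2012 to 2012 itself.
deficient

Proper divisors of 2012: sum = 1 + 2 + 4 + 503 + 1006 = 1516
Since 1516 < 2012, 2012 is deficient.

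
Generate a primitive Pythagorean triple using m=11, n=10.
(21, 220, 221)

Euclid's formula: a = m² - n², b = 2mn, c = m² + n²
m = 11, n = 10
a = 11² - 10² = 121 - 100 = 21
b = 2 × 11 × 10 = 220
c = 11² + 10² = 121 + 100 = 221
Verification: 21² + 220² = 441 + 48400 = 48841 = 221² ✓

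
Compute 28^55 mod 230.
22

Repeated squaring. Binary of 55 = 110111.
28^1 ≡ 28 (mod 230); 28^2 ≡ 94 (mod 230); 28^4 ≡ 96 (mod 230); 28^8 ≡ 16 (mod 230); 28^16 ≡ 26 (mod 230); 28^32 ≡ 216 (mod 230)
28^55 = 28^1 × 28^2 × 28^4 × 28^16 × 28^32 ≡ 22 (mod 230)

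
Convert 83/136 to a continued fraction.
[0; 1, 1, 1, 1, 3, 3, 2]

Euclidean algorithm steps:
83 = 0 × 136 + 83
136 = 1 × 83 + 53
83 = 1 × 53 + 30
53 = 1 × 30 + 23
30 = 1 × 23 + 7
23 = 3 × 7 + 2
7 = 3 × 2 + 1
2 = 2 × 1 + 0
Continued fraction: [0; 1, 1, 1, 1, 3, 3, 2]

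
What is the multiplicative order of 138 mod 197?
98

197 is prime, so ord(138) divides φ(197) = 196.
Divisors of 196: 1, 2, 4, 7, 14, 28, 49, 98, 196.
Repeated squaring: 138^1 ≡ 138, 138^2 ≡ 132, 138^4 ≡ 88, 138^8 ≡ 61, 138^16 ≡ 175, 138^32 ≡ 90, 138^64 ≡ 23, 138^128 ≡ 135 (mod 197).
Test 138^d mod 197 for each divisor d in increasing order:
138^1 ≡ 138
138^2 ≡ 132
138^4 ≡ 88
138^7 = 138^4·138^2·138^1 ≡ 19
138^14 = 138^8·138^4·138^2 ≡ 164
138^28 = 138^16·138^8·138^4 ≡ 104
138^49 = 138^32·138^16·138^1 ≡ 196
138^98 = 138^64·138^32·138^2 ≡ 1  ← first divisor giving 1
The order is 98.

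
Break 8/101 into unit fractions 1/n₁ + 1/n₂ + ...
1/13 + 1/438 + 1/575094

Greedy algorithm:
8/101: ceiling(101/8) = 13, use 1/13
3/1313: ceiling(1313/3) = 438, use 1/438
1/575094: ceiling(575094/1) = 575094, use 1/575094
Result: 8/101 = 1/13 + 1/438 + 1/575094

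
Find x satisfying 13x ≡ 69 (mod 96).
x ≡ 57 (mod 96)

gcd(13, 96) = 1, which divides 69, so solutions exist.
Find 13^(-1) mod 96 by the extended Euclidean algorithm:
96 = 7 × 13 + 5  ⟹  5 = (1)·96 + (-7)·13
13 = 2 × 5 + 3  ⟹  3 = (-2)·96 + (15)·13
5 = 1 × 3 + 2  ⟹  2 = (3)·96 + (-22)·13
3 = 1 × 2 + 1  ⟹  1 = (-5)·96 + (37)·13
So (37)·13 ≡ 1 (mod 96), i.e. 13^(-1) ≡ 37 (mod 96).
x ≡ 37 × 69 = 2553 ≡ 57 (mod 96).
Check: 13 × 57 = 741 ≡ 69 (mod 96).
Unique solution: x ≡ 57 (mod 96)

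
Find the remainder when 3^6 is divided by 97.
50

Repeated squaring. Binary of 6 = 110.
3^1 ≡ 3 (mod 97); 3^2 ≡ 9 (mod 97); 3^4 ≡ 81 (mod 97)
3^6 = 3^2 × 3^4 ≡ 50 (mod 97)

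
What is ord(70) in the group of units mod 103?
102

103 is prime, so ord(70) divides φ(103) = 102.
Divisors of 102: 1, 2, 3, 6, 17, 34, 51, 102.
Repeated squaring: 70^1 ≡ 70, 70^2 ≡ 59, 70^4 ≡ 82, 70^8 ≡ 29, 70^16 ≡ 17, 70^32 ≡ 83, 70^64 ≡ 91 (mod 103).
Test 70^d mod 103 for each divisor d in increasing order:
70^1 ≡ 70
70^2 ≡ 59
70^3 = 70^2·70^1 ≡ 10
70^6 = 70^4·70^2 ≡ 100
70^17 = 70^16·70^1 ≡ 57
70^34 = 70^32·70^2 ≡ 56
70^51 = 70^32·70^16·70^2·70^1 ≡ 102
70^102 = 70^64·70^32·70^4·70^2 ≡ 1  ← first divisor giving 1
The order is 102.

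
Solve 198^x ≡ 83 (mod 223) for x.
38

Baby-step giant-step with step n = ⌈√223⌉ = 15.
Baby steps 198^j mod 223 (j:value) for j=0..14: 0:1, 1:198, 2:179, 3:208, 4:152, 5:214, 6:2, 7:173, 8:135, 9:193, 10:81, 11:205, 12:4, 13:123, 14:47.
Giant-step multiplier: 198^(-15) ≡ 198^(222-15) = 198^207 ≡ 26 (mod 223).
Giant steps γ_i = 83·26^i mod 223: γ_0=83, γ_1=151, γ_2=135 (in table at j=8).
x = i·n + j = 2·15 + 8 = 38.
Check: 198^38 ≡ 83 (mod 223).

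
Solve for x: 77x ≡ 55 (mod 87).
x ≡ 38 (mod 87)

gcd(77, 87) = 1, which divides 55, so solutions exist.
Find 77^(-1) mod 87 by the extended Euclidean algorithm:
87 = 1 × 77 + 10  ⟹  10 = (1)·87 + (-1)·77
77 = 7 × 10 + 7  ⟹  7 = (-7)·87 + (8)·77
10 = 1 × 7 + 3  ⟹  3 = (8)·87 + (-9)·77
7 = 2 × 3 + 1  ⟹  1 = (-23)·87 + (26)·77
So (26)·77 ≡ 1 (mod 87), i.e. 77^(-1) ≡ 26 (mod 87).
x ≡ 26 × 55 = 1430 ≡ 38 (mod 87).
Check: 77 × 38 = 2926 ≡ 55 (mod 87).
Unique solution: x ≡ 38 (mod 87)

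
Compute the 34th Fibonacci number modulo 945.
757

Matrix identity: Q^n = [[F_(n+1), F_n], [F_n, F_(n-1)]] with Q = [[1,1],[1,0]].
n = 34 = 100010₂. Square-and-multiply, entries mod 945:
Q^1 = [[1,1],[1,0]]
Q^2 = (Q^1)² = [[2,1],[1,1]]
Q^4 = (Q^2)² = [[5,3],[3,2]]
Q^8 = (Q^4)² = [[34,21],[21,13]]
Q^17 = (Q^8)²·Q = [[694,652],[652,42]]
Q^34 = (Q^17)² = [[485,757],[757,673]]
F_34 mod 945 = Q^34[0][1] = 757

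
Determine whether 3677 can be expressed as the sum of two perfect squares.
14² + 59² (a=14, b=59)

Factorization: 3677 = 3677
By Fermat: n is sum of two squares iff every prime p ≡ 3 (mod 4) appears to even power.
All primes ≡ 3 (mod 4) appear to even power.
Search a = 0, 1, 2, … for 3677 - a² a perfect square: first hit at a = 14: 3677 - 196 = 3481 = 59².
3677 = 14² + 59² = 196 + 3481 ✓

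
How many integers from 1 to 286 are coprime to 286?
120

286 = 2 × 11 × 13
φ(n) = n × ∏(1 - 1/p) for each prime p dividing n
φ(286) = 286 × (1 - 1/2) × (1 - 1/11) × (1 - 1/13) = 120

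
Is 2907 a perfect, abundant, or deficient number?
deficient

Proper divisors of 2907: sum = 1 + 3 + 9 + 17 + 19 + 51 + 57 + 153 + 171 + 323 + 969 = 1773
Since 1773 < 2907, 2907 is deficient.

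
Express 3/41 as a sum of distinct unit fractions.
1/14 + 1/574

Greedy algorithm:
3/41: ceiling(41/3) = 14, use 1/14
1/574: ceiling(574/1) = 574, use 1/574
Result: 3/41 = 1/14 + 1/574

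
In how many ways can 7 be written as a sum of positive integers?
15

p(n) counts ways to write n as a sum of positive integers (order ignored).
Examples: 7; 6 + 1; 5 + 2; 5 + 1 + 1; 4 + 3; ... (15 total)
p(7) = 15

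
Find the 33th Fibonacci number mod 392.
106

Matrix identity: Q^n = [[F_(n+1), F_n], [F_n, F_(n-1)]] with Q = [[1,1],[1,0]].
n = 33 = 100001₂. Square-and-multiply, entries mod 392:
Q^1 = [[1,1],[1,0]]
Q^2 = (Q^1)² = [[2,1],[1,1]]
Q^4 = (Q^2)² = [[5,3],[3,2]]
Q^8 = (Q^4)² = [[34,21],[21,13]]
Q^16 = (Q^8)² = [[29,203],[203,218]]
Q^33 = (Q^16)²·Q = [[71,106],[106,357]]
F_33 mod 392 = Q^33[0][1] = 106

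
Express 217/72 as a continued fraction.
[3; 72]

Euclidean algorithm steps:
217 = 3 × 72 + 1
72 = 72 × 1 + 0
Continued fraction: [3; 72]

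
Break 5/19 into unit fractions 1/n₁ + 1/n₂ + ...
1/4 + 1/76

Greedy algorithm:
5/19: ceiling(19/5) = 4, use 1/4
1/76: ceiling(76/1) = 76, use 1/76
Result: 5/19 = 1/4 + 1/76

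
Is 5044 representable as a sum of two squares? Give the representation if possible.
12² + 70² (a=12, b=70)

Factorization: 5044 = 2^2 × 13 × 97
By Fermat: n is sum of two squares iff every prime p ≡ 3 (mod 4) appears to even power.
All primes ≡ 3 (mod 4) appear to even power.
Search a = 0, 1, 2, … for 5044 - a² a perfect square: first hit at a = 12: 5044 - 144 = 4900 = 70².
5044 = 12² + 70² = 144 + 4900 ✓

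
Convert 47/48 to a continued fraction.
[0; 1, 47]

Euclidean algorithm steps:
47 = 0 × 48 + 47
48 = 1 × 47 + 1
47 = 47 × 1 + 0
Continued fraction: [0; 1, 47]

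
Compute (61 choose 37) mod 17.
3

Using Lucas' theorem:
Write n=61 and k=37 in base 17:
n in base 17: [3, 10]
k in base 17: [2, 3]
C(61,37) mod 17 = ∏ C(n_i, k_i) mod 17
Digit binomials (mod 17): C(3,2) = 3; C(10,3) = 120 ≡ 1
Product: 3 × 1 = 3 ≡ 3 (mod 17)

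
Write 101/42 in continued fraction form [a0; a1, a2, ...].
[2; 2, 2, 8]

Euclidean algorithm steps:
101 = 2 × 42 + 17
42 = 2 × 17 + 8
17 = 2 × 8 + 1
8 = 8 × 1 + 0
Continued fraction: [2; 2, 2, 8]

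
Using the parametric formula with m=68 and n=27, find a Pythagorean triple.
(3895, 3672, 5353)

Euclid's formula: a = m² - n², b = 2mn, c = m² + n²
m = 68, n = 27
a = 68² - 27² = 4624 - 729 = 3895
b = 2 × 68 × 27 = 3672
c = 68² + 27² = 4624 + 729 = 5353
Verification: 3895² + 3672² = 15171025 + 13483584 = 28654609 = 5353² ✓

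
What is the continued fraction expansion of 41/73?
[0; 1, 1, 3, 1, 1, 4]

Euclidean algorithm steps:
41 = 0 × 73 + 41
73 = 1 × 41 + 32
41 = 1 × 32 + 9
32 = 3 × 9 + 5
9 = 1 × 5 + 4
5 = 1 × 4 + 1
4 = 4 × 1 + 0
Continued fraction: [0; 1, 1, 3, 1, 1, 4]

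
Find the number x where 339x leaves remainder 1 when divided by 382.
151

gcd(339, 382) = 1, so the inverse exists.
Extended Euclidean algorithm on (382, 339):
382 = 1 × 339 + 43  ⟹  43 = (1)·382 + (-1)·339
339 = 7 × 43 + 38  ⟹  38 = (-7)·382 + (8)·339
43 = 1 × 38 + 5  ⟹  5 = (8)·382 + (-9)·339
38 = 7 × 5 + 3  ⟹  3 = (-63)·382 + (71)·339
5 = 1 × 3 + 2  ⟹  2 = (71)·382 + (-80)·339
3 = 1 × 2 + 1  ⟹  1 = (-134)·382 + (151)·339
So (151)·339 ≡ 1 (mod 382), i.e. 339^(-1) ≡ 151 (mod 382).
Check: 339 × 151 = 51189 ≡ 1 (mod 382)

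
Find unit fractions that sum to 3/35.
1/12 + 1/420

Greedy algorithm:
3/35: ceiling(35/3) = 12, use 1/12
1/420: ceiling(420/1) = 420, use 1/420
Result: 3/35 = 1/12 + 1/420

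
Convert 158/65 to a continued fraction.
[2; 2, 3, 9]

Euclidean algorithm steps:
158 = 2 × 65 + 28
65 = 2 × 28 + 9
28 = 3 × 9 + 1
9 = 9 × 1 + 0
Continued fraction: [2; 2, 3, 9]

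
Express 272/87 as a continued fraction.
[3; 7, 1, 10]

Euclidean algorithm steps:
272 = 3 × 87 + 11
87 = 7 × 11 + 10
11 = 1 × 10 + 1
10 = 10 × 1 + 0
Continued fraction: [3; 7, 1, 10]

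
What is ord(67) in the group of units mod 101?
100

101 is prime, so ord(67) divides φ(101) = 100.
Divisors of 100: 1, 2, 4, 5, 10, 20, 25, 50, 100.
Repeated squaring: 67^1 ≡ 67, 67^2 ≡ 45, 67^4 ≡ 5, 67^8 ≡ 25, 67^16 ≡ 19, 67^32 ≡ 58, 67^64 ≡ 31 (mod 101).
Test 67^d mod 101 for each divisor d in increasing order:
67^1 ≡ 67
67^2 ≡ 45
67^4 ≡ 5
67^5 = 67^4·67^1 ≡ 32
67^10 = 67^8·67^2 ≡ 14
67^20 = 67^16·67^4 ≡ 95
67^25 = 67^16·67^8·67^1 ≡ 10
67^50 = 67^32·67^16·67^2 ≡ 100
67^100 = 67^64·67^32·67^4 ≡ 1  ← first divisor giving 1
The order is 100.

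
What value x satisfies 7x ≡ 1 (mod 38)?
11

gcd(7, 38) = 1, so the inverse exists.
Extended Euclidean algorithm on (38, 7):
38 = 5 × 7 + 3  ⟹  3 = (1)·38 + (-5)·7
7 = 2 × 3 + 1  ⟹  1 = (-2)·38 + (11)·7
So (11)·7 ≡ 1 (mod 38), i.e. 7^(-1) ≡ 11 (mod 38).
Check: 7 × 11 = 77 ≡ 1 (mod 38)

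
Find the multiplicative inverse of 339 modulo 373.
362

gcd(339, 373) = 1, so the inverse exists.
Extended Euclidean algorithm on (373, 339):
373 = 1 × 339 + 34  ⟹  34 = (1)·373 + (-1)·339
339 = 9 × 34 + 33  ⟹  33 = (-9)·373 + (10)·339
34 = 1 × 33 + 1  ⟹  1 = (10)·373 + (-11)·339
So (-11)·339 ≡ 1 (mod 373), i.e. 339^(-1) ≡ -11 ≡ 362 (mod 373).
Check: 339 × 362 = 122718 ≡ 1 (mod 373)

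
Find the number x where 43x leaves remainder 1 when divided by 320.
67

gcd(43, 320) = 1, so the inverse exists.
Extended Euclidean algorithm on (320, 43):
320 = 7 × 43 + 19  ⟹  19 = (1)·320 + (-7)·43
43 = 2 × 19 + 5  ⟹  5 = (-2)·320 + (15)·43
19 = 3 × 5 + 4  ⟹  4 = (7)·320 + (-52)·43
5 = 1 × 4 + 1  ⟹  1 = (-9)·320 + (67)·43
So (67)·43 ≡ 1 (mod 320), i.e. 43^(-1) ≡ 67 (mod 320).
Check: 43 × 67 = 2881 ≡ 1 (mod 320)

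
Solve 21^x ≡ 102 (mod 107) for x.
90

Baby-step giant-step with step n = ⌈√107⌉ = 11.
Baby steps 21^j mod 107 (j:value) for j=0..10: 0:1, 1:21, 2:13, 3:59, 4:62, 5:18, 6:57, 7:20, 8:99, 9:46, 10:3.
Giant-step multiplier: 21^(-11) ≡ 21^(106-11) = 21^95 ≡ 17 (mod 107).
Giant steps γ_i = 102·17^i mod 107: γ_0=102, γ_1=22, γ_2=53, γ_3=45, γ_4=16, γ_5=58, γ_6=23, γ_7=70, γ_8=13 (in table at j=2).
x = i·n + j = 8·11 + 2 = 90.
Check: 21^90 ≡ 102 (mod 107).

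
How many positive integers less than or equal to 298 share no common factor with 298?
148

298 = 2 × 149
φ(n) = n × ∏(1 - 1/p) for each prime p dividing n
φ(298) = 298 × (1 - 1/2) × (1 - 1/149) = 148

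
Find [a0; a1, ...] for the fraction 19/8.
[2; 2, 1, 2]

Euclidean algorithm steps:
19 = 2 × 8 + 3
8 = 2 × 3 + 2
3 = 1 × 2 + 1
2 = 2 × 1 + 0
Continued fraction: [2; 2, 1, 2]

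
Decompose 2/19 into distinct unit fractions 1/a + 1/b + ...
1/10 + 1/190

Greedy algorithm:
2/19: ceiling(19/2) = 10, use 1/10
1/190: ceiling(190/1) = 190, use 1/190
Result: 2/19 = 1/10 + 1/190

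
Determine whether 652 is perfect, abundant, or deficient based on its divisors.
deficient

Proper divisors of 652: sum = 1 + 2 + 4 + 163 + 326 = 496
Since 496 < 652, 652 is deficient.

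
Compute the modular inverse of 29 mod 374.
129

gcd(29, 374) = 1, so the inverse exists.
Extended Euclidean algorithm on (374, 29):
374 = 12 × 29 + 26  ⟹  26 = (1)·374 + (-12)·29
29 = 1 × 26 + 3  ⟹  3 = (-1)·374 + (13)·29
26 = 8 × 3 + 2  ⟹  2 = (9)·374 + (-116)·29
3 = 1 × 2 + 1  ⟹  1 = (-10)·374 + (129)·29
So (129)·29 ≡ 1 (mod 374), i.e. 29^(-1) ≡ 129 (mod 374).
Check: 29 × 129 = 3741 ≡ 1 (mod 374)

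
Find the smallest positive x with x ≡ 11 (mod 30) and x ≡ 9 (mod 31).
71

Using Chinese Remainder Theorem:
M = 30 × 31 = 930
M1 = 31, M2 = 30
y1 = 31^(-1) mod 30 = 1
y2 = 30^(-1) mod 31 = 30
x = (11×31×1 + 9×30×30) mod 930 = 71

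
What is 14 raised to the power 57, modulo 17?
3

Repeated squaring. Binary of 57 = 111001.
14^1 ≡ 14 (mod 17); 14^2 ≡ 9 (mod 17); 14^4 ≡ 13 (mod 17); 14^8 ≡ 16 (mod 17); 14^16 ≡ 1 (mod 17); 14^32 ≡ 1 (mod 17)
14^57 = 14^1 × 14^8 × 14^16 × 14^32 ≡ 3 (mod 17)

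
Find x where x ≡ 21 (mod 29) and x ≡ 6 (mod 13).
253

Using Chinese Remainder Theorem:
M = 29 × 13 = 377
M1 = 13, M2 = 29
y1 = 13^(-1) mod 29 = 9
y2 = 29^(-1) mod 13 = 9
x = (21×13×9 + 6×29×9) mod 377 = 253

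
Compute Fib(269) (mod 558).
311

Matrix identity: Q^n = [[F_(n+1), F_n], [F_n, F_(n-1)]] with Q = [[1,1],[1,0]].
n = 269 = 100001101₂. Square-and-multiply, entries mod 558:
Q^1 = [[1,1],[1,0]]
Q^2 = (Q^1)² = [[2,1],[1,1]]
Q^4 = (Q^2)² = [[5,3],[3,2]]
Q^8 = (Q^4)² = [[34,21],[21,13]]
Q^16 = (Q^8)² = [[481,429],[429,52]]
Q^33 = (Q^16)²·Q = [[127,250],[250,435]]
Q^67 = (Q^33)²·Q = [[393,509],[509,442]]
Q^134 = (Q^67)² = [[52,377],[377,233]]
Q^269 = (Q^134)²·Q = [[62,311],[311,309]]
F_269 mod 558 = Q^269[0][1] = 311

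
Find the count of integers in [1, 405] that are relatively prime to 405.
216

405 = 3^4 × 5
φ(n) = n × ∏(1 - 1/p) for each prime p dividing n
φ(405) = 405 × (1 - 1/3) × (1 - 1/5) = 216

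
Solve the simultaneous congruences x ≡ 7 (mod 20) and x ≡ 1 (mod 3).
7

Using Chinese Remainder Theorem:
M = 20 × 3 = 60
M1 = 3, M2 = 20
y1 = 3^(-1) mod 20 = 7
y2 = 20^(-1) mod 3 = 2
x = (7×3×7 + 1×20×2) mod 60 = 7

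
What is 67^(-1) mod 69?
34

gcd(67, 69) = 1, so the inverse exists.
Extended Euclidean algorithm on (69, 67):
69 = 1 × 67 + 2  ⟹  2 = (1)·69 + (-1)·67
67 = 33 × 2 + 1  ⟹  1 = (-33)·69 + (34)·67
So (34)·67 ≡ 1 (mod 69), i.e. 67^(-1) ≡ 34 (mod 69).
Check: 67 × 34 = 2278 ≡ 1 (mod 69)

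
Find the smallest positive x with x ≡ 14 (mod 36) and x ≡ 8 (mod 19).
122

Using Chinese Remainder Theorem:
M = 36 × 19 = 684
M1 = 19, M2 = 36
y1 = 19^(-1) mod 36 = 19
y2 = 36^(-1) mod 19 = 9
x = (14×19×19 + 8×36×9) mod 684 = 122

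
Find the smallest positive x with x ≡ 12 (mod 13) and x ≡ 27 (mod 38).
103

Using Chinese Remainder Theorem:
M = 13 × 38 = 494
M1 = 38, M2 = 13
y1 = 38^(-1) mod 13 = 12
y2 = 13^(-1) mod 38 = 3
x = (12×38×12 + 27×13×3) mod 494 = 103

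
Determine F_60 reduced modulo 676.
640

Matrix identity: Q^n = [[F_(n+1), F_n], [F_n, F_(n-1)]] with Q = [[1,1],[1,0]].
n = 60 = 111100₂. Square-and-multiply, entries mod 676:
Q^1 = [[1,1],[1,0]]
Q^3 = (Q^1)²·Q = [[3,2],[2,1]]
Q^7 = (Q^3)²·Q = [[21,13],[13,8]]
Q^15 = (Q^7)²·Q = [[311,610],[610,377]]
Q^30 = (Q^15)² = [[353,560],[560,469]]
Q^60 = (Q^30)² = [[161,640],[640,197]]
F_60 mod 676 = Q^60[0][1] = 640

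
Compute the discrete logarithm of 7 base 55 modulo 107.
59

Baby-step giant-step with step n = ⌈√107⌉ = 11.
Baby steps 55^j mod 107 (j:value) for j=0..10: 0:1, 1:55, 2:29, 3:97, 4:92, 5:31, 6:100, 7:43, 8:11, 9:70, 10:105.
Giant-step multiplier: 55^(-11) ≡ 55^(106-11) = 55^95 ≡ 71 (mod 107).
Giant steps γ_i = 7·71^i mod 107: γ_0=7, γ_1=69, γ_2=84, γ_3=79, γ_4=45, γ_5=92 (in table at j=4).
x = i·n + j = 5·11 + 4 = 59.
Check: 55^59 ≡ 7 (mod 107).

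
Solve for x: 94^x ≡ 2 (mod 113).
68

Baby-step giant-step with step n = ⌈√113⌉ = 11.
Baby steps 94^j mod 113 (j:value) for j=0..10: 0:1, 1:94, 2:22, 3:34, 4:32, 5:70, 6:26, 7:71, 8:7, 9:93, 10:41.
Giant-step multiplier: 94^(-11) ≡ 94^(112-11) = 94^101 ≡ 66 (mod 113).
Giant steps γ_i = 2·66^i mod 113: γ_0=2, γ_1=19, γ_2=11, γ_3=48, γ_4=4, γ_5=38, γ_6=22 (in table at j=2).
x = i·n + j = 6·11 + 2 = 68.
Check: 94^68 ≡ 2 (mod 113).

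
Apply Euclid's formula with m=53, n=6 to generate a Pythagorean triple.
(2773, 636, 2845)

Euclid's formula: a = m² - n², b = 2mn, c = m² + n²
m = 53, n = 6
a = 53² - 6² = 2809 - 36 = 2773
b = 2 × 53 × 6 = 636
c = 53² + 6² = 2809 + 36 = 2845
Verification: 2773² + 636² = 7689529 + 404496 = 8094025 = 2845² ✓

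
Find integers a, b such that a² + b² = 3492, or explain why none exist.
24² + 54² (a=24, b=54)

Factorization: 3492 = 2^2 × 3^2 × 97
By Fermat: n is sum of two squares iff every prime p ≡ 3 (mod 4) appears to even power.
All primes ≡ 3 (mod 4) appear to even power.
Search a = 0, 1, 2, … for 3492 - a² a perfect square: first hit at a = 24: 3492 - 576 = 2916 = 54².
3492 = 24² + 54² = 576 + 2916 ✓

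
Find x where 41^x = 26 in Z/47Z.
5

Baby-step giant-step with step n = ⌈√47⌉ = 7.
Baby steps 41^j mod 47 (j:value) for j=0..6: 0:1, 1:41, 2:36, 3:19, 4:27, 5:26, 6:32.
h = 26 is already in the table at j=5, so x = 5.
Check: 41^5 ≡ 26 (mod 47).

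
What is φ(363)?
220

363 = 3 × 11^2
φ(n) = n × ∏(1 - 1/p) for each prime p dividing n
φ(363) = 363 × (1 - 1/3) × (1 - 1/11) = 220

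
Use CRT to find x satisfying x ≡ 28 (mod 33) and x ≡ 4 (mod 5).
94

Using Chinese Remainder Theorem:
M = 33 × 5 = 165
M1 = 5, M2 = 33
y1 = 5^(-1) mod 33 = 20
y2 = 33^(-1) mod 5 = 2
x = (28×5×20 + 4×33×2) mod 165 = 94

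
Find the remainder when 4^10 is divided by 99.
67

Repeated squaring. Binary of 10 = 1010.
4^1 ≡ 4 (mod 99); 4^2 ≡ 16 (mod 99); 4^4 ≡ 58 (mod 99); 4^8 ≡ 97 (mod 99)
4^10 = 4^2 × 4^8 ≡ 67 (mod 99)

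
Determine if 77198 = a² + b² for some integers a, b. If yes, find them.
Not possible

Factorization: 77198 = 2 × 11^3 × 29
By Fermat: n is sum of two squares iff every prime p ≡ 3 (mod 4) appears to even power.
Prime(s) ≡ 3 (mod 4) with odd exponent: [(11, 3)]
Therefore 77198 cannot be expressed as a² + b².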